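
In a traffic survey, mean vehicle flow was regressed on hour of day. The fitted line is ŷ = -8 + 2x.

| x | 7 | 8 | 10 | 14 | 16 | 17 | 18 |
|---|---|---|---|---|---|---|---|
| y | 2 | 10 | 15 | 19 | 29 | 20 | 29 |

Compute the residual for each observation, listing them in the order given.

-4, 2, 3, -1, 5, -6, 1

x=7: ŷ = -8 + 2·7 = 6; r = 2 − 6 = -4
x=8: ŷ = -8 + 2·8 = 8; r = 10 − 8 = 2
x=10: ŷ = -8 + 2·10 = 12; r = 15 − 12 = 3
x=14: ŷ = -8 + 2·14 = 20; r = 19 − 20 = -1
x=16: ŷ = -8 + 2·16 = 24; r = 29 − 24 = 5
x=17: ŷ = -8 + 2·17 = 26; r = 20 − 26 = -6
x=18: ŷ = -8 + 2·18 = 28; r = 29 − 28 = 1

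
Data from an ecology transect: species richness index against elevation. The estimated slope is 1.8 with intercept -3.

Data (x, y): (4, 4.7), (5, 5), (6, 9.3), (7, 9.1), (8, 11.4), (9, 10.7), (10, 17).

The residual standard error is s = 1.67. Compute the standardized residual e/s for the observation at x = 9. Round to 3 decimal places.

ŷ = -3 + 1.8·9 = 13.2
e = 10.7 − 13.2 = -2.5
e/s = -2.5 / 1.67 = -1.497

-1.497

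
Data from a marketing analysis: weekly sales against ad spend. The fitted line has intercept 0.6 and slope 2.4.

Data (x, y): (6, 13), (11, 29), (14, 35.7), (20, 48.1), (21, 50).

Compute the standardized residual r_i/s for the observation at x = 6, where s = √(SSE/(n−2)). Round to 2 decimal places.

x=6: ŷ = 0.6 + 2.4·6 = 15; r = 13 − 15 = -2
x=11: ŷ = 0.6 + 2.4·11 = 27; r = 29 − 27 = 2
x=14: ŷ = 0.6 + 2.4·14 = 34.2; r = 35.7 − 34.2 = 1.5
x=20: ŷ = 0.6 + 2.4·20 = 48.6; r = 48.1 − 48.6 = -0.5
x=21: ŷ = 0.6 + 2.4·21 = 51; r = 50 − 51 = -1
SSE = 4 + 4 + 2.25 + 0.25 + 1 = 11.5
s = √(11.5/3) = 1.95789
r/s = -2 / 1.95789 = -1.02

-1.02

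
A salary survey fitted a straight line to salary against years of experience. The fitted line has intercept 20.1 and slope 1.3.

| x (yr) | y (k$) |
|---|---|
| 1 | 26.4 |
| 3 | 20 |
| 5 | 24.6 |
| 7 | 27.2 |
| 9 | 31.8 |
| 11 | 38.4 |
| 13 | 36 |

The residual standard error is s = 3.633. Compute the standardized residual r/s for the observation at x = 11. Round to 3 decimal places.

1.101

ŷ = 20.1 + 1.3·11 = 34.4
r = 38.4 − 34.4 = 4
r/s = 4 / 3.633 = 1.101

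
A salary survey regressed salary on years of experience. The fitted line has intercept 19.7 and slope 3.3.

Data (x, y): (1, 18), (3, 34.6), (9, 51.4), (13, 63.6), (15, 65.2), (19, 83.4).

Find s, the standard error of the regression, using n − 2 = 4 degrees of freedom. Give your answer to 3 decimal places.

s = 4.243

x=1: ŷ = 19.7 + 3.3·1 = 23; r = 18 − 23 = -5
x=3: ŷ = 19.7 + 3.3·3 = 29.6; r = 34.6 − 29.6 = 5
x=9: ŷ = 19.7 + 3.3·9 = 49.4; r = 51.4 − 49.4 = 2
x=13: ŷ = 19.7 + 3.3·13 = 62.6; r = 63.6 − 62.6 = 1
x=15: ŷ = 19.7 + 3.3·15 = 69.2; r = 65.2 − 69.2 = -4
x=19: ŷ = 19.7 + 3.3·19 = 82.4; r = 83.4 − 82.4 = 1
SSE = 25 + 25 + 4 + 1 + 16 + 1 = 72
s = √(72/4) = √18 ≈ 4.243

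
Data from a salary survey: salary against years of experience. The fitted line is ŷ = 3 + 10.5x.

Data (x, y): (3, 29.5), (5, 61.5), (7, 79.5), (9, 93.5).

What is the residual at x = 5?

ŷ = 3 + 10.5·5 = 55.5
e = 61.5 − 55.5 = 6

e = 6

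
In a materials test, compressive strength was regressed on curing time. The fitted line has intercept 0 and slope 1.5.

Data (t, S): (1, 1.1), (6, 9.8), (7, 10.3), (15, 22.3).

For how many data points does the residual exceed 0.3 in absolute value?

2

t=1: Ŝ = 1.5·1 = 1.5; r = 1.1 − 1.5 = -0.4
t=6: Ŝ = 1.5·6 = 9; r = 9.8 − 9 = 0.8
t=7: Ŝ = 1.5·7 = 10.5; r = 10.3 − 10.5 = -0.2
t=15: Ŝ = 1.5·15 = 22.5; r = 22.3 − 22.5 = -0.2
|r| > 0.3: t=1 (|r|=0.4), t=6 (|r|=0.8) → 2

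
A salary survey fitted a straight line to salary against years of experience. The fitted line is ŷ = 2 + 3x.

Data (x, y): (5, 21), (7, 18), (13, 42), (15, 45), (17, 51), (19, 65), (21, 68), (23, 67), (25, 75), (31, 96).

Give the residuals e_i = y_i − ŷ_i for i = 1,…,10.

x=5: ŷ = 2 + 3·5 = 17; e = 21 − 17 = 4
x=7: ŷ = 2 + 3·7 = 23; e = 18 − 23 = -5
x=13: ŷ = 2 + 3·13 = 41; e = 42 − 41 = 1
x=15: ŷ = 2 + 3·15 = 47; e = 45 − 47 = -2
x=17: ŷ = 2 + 3·17 = 53; e = 51 − 53 = -2
x=19: ŷ = 2 + 3·19 = 59; e = 65 − 59 = 6
x=21: ŷ = 2 + 3·21 = 65; e = 68 − 65 = 3
x=23: ŷ = 2 + 3·23 = 71; e = 67 − 71 = -4
x=25: ŷ = 2 + 3·25 = 77; e = 75 − 77 = -2
x=31: ŷ = 2 + 3·31 = 95; e = 96 − 95 = 1

4, -5, 1, -2, -2, 6, 3, -4, -2, 1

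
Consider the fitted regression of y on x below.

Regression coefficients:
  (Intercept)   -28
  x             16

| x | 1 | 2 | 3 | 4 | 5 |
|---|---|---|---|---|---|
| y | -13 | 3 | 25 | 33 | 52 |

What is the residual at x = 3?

ŷ = -28 + 16·3 = 20
e = 25 − 20 = 5

e = 5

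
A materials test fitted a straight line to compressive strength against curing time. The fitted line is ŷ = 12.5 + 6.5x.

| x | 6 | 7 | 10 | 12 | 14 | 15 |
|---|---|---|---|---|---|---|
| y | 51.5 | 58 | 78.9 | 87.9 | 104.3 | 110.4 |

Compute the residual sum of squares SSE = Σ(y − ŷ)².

SSE = 9.52

x=6: ŷ = 12.5 + 6.5·6 = 51.5; r = 51.5 − 51.5 = 0
x=7: ŷ = 12.5 + 6.5·7 = 58; r = 58 − 58 = 0
x=10: ŷ = 12.5 + 6.5·10 = 77.5; r = 78.9 − 77.5 = 1.4
x=12: ŷ = 12.5 + 6.5·12 = 90.5; r = 87.9 − 90.5 = -2.6
x=14: ŷ = 12.5 + 6.5·14 = 103.5; r = 104.3 − 103.5 = 0.8
x=15: ŷ = 12.5 + 6.5·15 = 110; r = 110.4 − 110 = 0.4
SSE = 0 + 0 + 1.96 + 6.76 + 0.64 + 0.16 = 9.52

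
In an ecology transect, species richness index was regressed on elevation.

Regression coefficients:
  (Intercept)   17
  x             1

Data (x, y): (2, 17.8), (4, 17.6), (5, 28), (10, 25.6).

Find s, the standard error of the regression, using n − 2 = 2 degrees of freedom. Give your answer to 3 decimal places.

s = 5.048

x=2: ŷ = 17 + 2 = 19; r = 17.8 − 19 = -1.2
x=4: ŷ = 17 + 4 = 21; r = 17.6 − 21 = -3.4
x=5: ŷ = 17 + 5 = 22; r = 28 − 22 = 6
x=10: ŷ = 17 + 10 = 27; r = 25.6 − 27 = -1.4
SSE = 1.44 + 11.56 + 36 + 1.96 = 50.96
s = √(50.96/2) = √25.48 ≈ 5.048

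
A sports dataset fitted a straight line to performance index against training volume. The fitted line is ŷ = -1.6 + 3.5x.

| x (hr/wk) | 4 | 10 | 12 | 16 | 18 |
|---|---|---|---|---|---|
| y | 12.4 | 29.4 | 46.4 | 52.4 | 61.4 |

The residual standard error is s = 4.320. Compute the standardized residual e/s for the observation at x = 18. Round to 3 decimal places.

ŷ = -1.6 + 3.5·18 = 61.4
e = 61.4 − 61.4 = 0
e/s = 0 / 4.320 = 0.000

0.000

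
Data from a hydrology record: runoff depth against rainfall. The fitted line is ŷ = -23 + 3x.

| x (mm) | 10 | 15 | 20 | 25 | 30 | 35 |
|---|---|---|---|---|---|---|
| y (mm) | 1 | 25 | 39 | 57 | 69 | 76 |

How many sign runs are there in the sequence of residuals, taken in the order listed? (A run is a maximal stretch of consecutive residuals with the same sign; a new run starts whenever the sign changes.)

3 runs

x=10: ŷ = -23 + 3·10 = 7; r = 1 − 7 = -6
x=15: ŷ = -23 + 3·15 = 22; r = 25 − 22 = 3
x=20: ŷ = -23 + 3·20 = 37; r = 39 − 37 = 2
x=25: ŷ = -23 + 3·25 = 52; r = 57 − 52 = 5
x=30: ŷ = -23 + 3·30 = 67; r = 69 − 67 = 2
x=35: ŷ = -23 + 3·35 = 82; r = 76 − 82 = -6
Signs: − + + + + −
Runs: −×1, +×4, −×1 → 3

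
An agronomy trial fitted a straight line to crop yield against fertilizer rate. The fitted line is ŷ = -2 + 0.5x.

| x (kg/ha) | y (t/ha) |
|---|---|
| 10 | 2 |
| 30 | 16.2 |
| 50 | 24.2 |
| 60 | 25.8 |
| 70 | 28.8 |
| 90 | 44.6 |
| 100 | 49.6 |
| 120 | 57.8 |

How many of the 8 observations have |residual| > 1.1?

6

x=10: ŷ = -2 + 0.5·10 = 3; e = 2 − 3 = -1
x=30: ŷ = -2 + 0.5·30 = 13; e = 16.2 − 13 = 3.2
x=50: ŷ = -2 + 0.5·50 = 23; e = 24.2 − 23 = 1.2
x=60: ŷ = -2 + 0.5·60 = 28; e = 25.8 − 28 = -2.2
x=70: ŷ = -2 + 0.5·70 = 33; e = 28.8 − 33 = -4.2
x=90: ŷ = -2 + 0.5·90 = 43; e = 44.6 − 43 = 1.6
x=100: ŷ = -2 + 0.5·100 = 48; e = 49.6 − 48 = 1.6
x=120: ŷ = -2 + 0.5·120 = 58; e = 57.8 − 58 = -0.2
|e| > 1.1: x=30 (|e|=3.2), x=50 (|e|=1.2), x=60 (|e|=2.2), x=70 (|e|=4.2), x=90 (|e|=1.6), x=100 (|e|=1.6) → 6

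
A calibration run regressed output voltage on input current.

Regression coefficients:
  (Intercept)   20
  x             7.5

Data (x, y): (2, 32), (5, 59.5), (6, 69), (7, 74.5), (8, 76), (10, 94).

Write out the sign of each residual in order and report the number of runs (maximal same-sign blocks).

3 runs

x=2: ŷ = 20 + 7.5·2 = 35; r = 32 − 35 = -3
x=5: ŷ = 20 + 7.5·5 = 57.5; r = 59.5 − 57.5 = 2
x=6: ŷ = 20 + 7.5·6 = 65; r = 69 − 65 = 4
x=7: ŷ = 20 + 7.5·7 = 72.5; r = 74.5 − 72.5 = 2
x=8: ŷ = 20 + 7.5·8 = 80; r = 76 − 80 = -4
x=10: ŷ = 20 + 7.5·10 = 95; r = 94 − 95 = -1
Signs: − + + + − −
Runs: −×1, +×3, −×2 → 3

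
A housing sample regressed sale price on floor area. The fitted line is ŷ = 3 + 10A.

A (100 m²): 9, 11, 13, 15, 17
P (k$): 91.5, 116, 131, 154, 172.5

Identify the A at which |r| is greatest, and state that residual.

A = 11, r = 3

A=9: ŷ = 3 + 10·9 = 93; r = 91.5 − 93 = -1.5
A=11: ŷ = 3 + 10·11 = 113; r = 116 − 113 = 3
A=13: ŷ = 3 + 10·13 = 133; r = 131 − 133 = -2
A=15: ŷ = 3 + 10·15 = 153; r = 154 − 153 = 1
A=17: ŷ = 3 + 10·17 = 173; r = 172.5 − 173 = -0.5
Largest |r| is 3 at A = 11, residual 3.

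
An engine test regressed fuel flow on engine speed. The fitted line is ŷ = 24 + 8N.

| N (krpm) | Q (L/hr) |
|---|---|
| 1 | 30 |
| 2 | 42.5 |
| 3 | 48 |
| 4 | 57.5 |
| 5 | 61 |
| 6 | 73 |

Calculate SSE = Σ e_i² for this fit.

N=1: ŷ = 24 + 8·1 = 32; e = 30 − 32 = -2
N=2: ŷ = 24 + 8·2 = 40; e = 42.5 − 40 = 2.5
N=3: ŷ = 24 + 8·3 = 48; e = 48 − 48 = 0
N=4: ŷ = 24 + 8·4 = 56; e = 57.5 − 56 = 1.5
N=5: ŷ = 24 + 8·5 = 64; e = 61 − 64 = -3
N=6: ŷ = 24 + 8·6 = 72; e = 73 − 72 = 1
SSE = 4 + 6.25 + 0 + 2.25 + 9 + 1 = 22.5

SSE = 22.5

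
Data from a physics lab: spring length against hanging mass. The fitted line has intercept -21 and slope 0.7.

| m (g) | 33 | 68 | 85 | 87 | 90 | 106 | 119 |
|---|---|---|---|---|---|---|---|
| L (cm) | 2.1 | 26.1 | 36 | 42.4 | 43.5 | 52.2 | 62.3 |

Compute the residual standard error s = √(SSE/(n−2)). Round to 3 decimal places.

s = 1.789

m=33: L̂ = -21 + 0.7·33 = 2.1; e = 2.1 − 2.1 = 0
m=68: L̂ = -21 + 0.7·68 = 26.6; e = 26.1 − 26.6 = -0.5
m=85: L̂ = -21 + 0.7·85 = 38.5; e = 36 − 38.5 = -2.5
m=87: L̂ = -21 + 0.7·87 = 39.9; e = 42.4 − 39.9 = 2.5
m=90: L̂ = -21 + 0.7·90 = 42; e = 43.5 − 42 = 1.5
m=106: L̂ = -21 + 0.7·106 = 53.2; e = 52.2 − 53.2 = -1
m=119: L̂ = -21 + 0.7·119 = 62.3; e = 62.3 − 62.3 = 0
SSE = 0 + 0.25 + 6.25 + 6.25 + 2.25 + 1 + 0 = 16
s = √(16/5) = √3.2 ≈ 1.789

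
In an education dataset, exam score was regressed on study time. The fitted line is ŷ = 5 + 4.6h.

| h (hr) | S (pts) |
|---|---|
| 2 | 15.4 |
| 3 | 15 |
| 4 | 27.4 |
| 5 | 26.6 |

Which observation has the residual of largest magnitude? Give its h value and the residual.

h = 4, e = 4

h=2: ŷ = 5 + 4.6·2 = 14.2; e = 15.4 − 14.2 = 1.2
h=3: ŷ = 5 + 4.6·3 = 18.8; e = 15 − 18.8 = -3.8
h=4: ŷ = 5 + 4.6·4 = 23.4; e = 27.4 − 23.4 = 4
h=5: ŷ = 5 + 4.6·5 = 28; e = 26.6 − 28 = -1.4
Largest |e| is 4 at h = 4, residual 4.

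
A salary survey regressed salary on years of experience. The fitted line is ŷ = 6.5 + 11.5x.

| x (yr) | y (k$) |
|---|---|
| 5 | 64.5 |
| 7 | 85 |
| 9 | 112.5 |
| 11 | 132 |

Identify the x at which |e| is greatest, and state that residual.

x=5: ŷ = 6.5 + 11.5·5 = 64; e = 64.5 − 64 = 0.5
x=7: ŷ = 6.5 + 11.5·7 = 87; e = 85 − 87 = -2
x=9: ŷ = 6.5 + 11.5·9 = 110; e = 112.5 − 110 = 2.5
x=11: ŷ = 6.5 + 11.5·11 = 133; e = 132 − 133 = -1
Largest |e| is 2.5 at x = 9, residual 2.5.

x = 9, e = 2.5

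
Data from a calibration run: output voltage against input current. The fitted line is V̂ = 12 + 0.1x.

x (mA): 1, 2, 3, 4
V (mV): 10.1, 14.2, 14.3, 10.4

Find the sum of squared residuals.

SSE = 16

x=1: V̂ = 12 + 0.1·1 = 12.1; e = 10.1 − 12.1 = -2
x=2: V̂ = 12 + 0.1·2 = 12.2; e = 14.2 − 12.2 = 2
x=3: V̂ = 12 + 0.1·3 = 12.3; e = 14.3 − 12.3 = 2
x=4: V̂ = 12 + 0.1·4 = 12.4; e = 10.4 − 12.4 = -2
SSE = 4 + 4 + 4 + 4 = 16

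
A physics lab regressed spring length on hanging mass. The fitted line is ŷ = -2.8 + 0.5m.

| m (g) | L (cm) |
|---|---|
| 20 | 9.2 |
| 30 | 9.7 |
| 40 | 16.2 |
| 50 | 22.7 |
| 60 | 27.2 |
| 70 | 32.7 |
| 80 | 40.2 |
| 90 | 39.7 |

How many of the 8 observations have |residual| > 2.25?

m=20: ŷ = -2.8 + 0.5·20 = 7.2; r = 9.2 − 7.2 = 2
m=30: ŷ = -2.8 + 0.5·30 = 12.2; r = 9.7 − 12.2 = -2.5
m=40: ŷ = -2.8 + 0.5·40 = 17.2; r = 16.2 − 17.2 = -1
m=50: ŷ = -2.8 + 0.5·50 = 22.2; r = 22.7 − 22.2 = 0.5
m=60: ŷ = -2.8 + 0.5·60 = 27.2; r = 27.2 − 27.2 = 0
m=70: ŷ = -2.8 + 0.5·70 = 32.2; r = 32.7 − 32.2 = 0.5
m=80: ŷ = -2.8 + 0.5·80 = 37.2; r = 40.2 − 37.2 = 3
m=90: ŷ = -2.8 + 0.5·90 = 42.2; r = 39.7 − 42.2 = -2.5
|r| > 2.25: m=30 (|r|=2.5), m=80 (|r|=3), m=90 (|r|=2.5) → 3

3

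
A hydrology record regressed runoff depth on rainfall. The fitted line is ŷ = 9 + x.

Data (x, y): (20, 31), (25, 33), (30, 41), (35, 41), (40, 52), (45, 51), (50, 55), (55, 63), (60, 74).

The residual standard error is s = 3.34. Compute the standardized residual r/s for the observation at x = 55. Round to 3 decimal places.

-0.299

ŷ = 9 + 55 = 64
r = 63 − 64 = -1
r/s = -1 / 3.34 = -0.299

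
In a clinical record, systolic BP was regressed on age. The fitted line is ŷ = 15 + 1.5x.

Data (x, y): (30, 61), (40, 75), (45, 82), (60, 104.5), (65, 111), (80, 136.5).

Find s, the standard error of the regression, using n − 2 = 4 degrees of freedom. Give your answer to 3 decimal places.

s = 1.225

x=30: ŷ = 15 + 1.5·30 = 60; r = 61 − 60 = 1
x=40: ŷ = 15 + 1.5·40 = 75; r = 75 − 75 = 0
x=45: ŷ = 15 + 1.5·45 = 82.5; r = 82 − 82.5 = -0.5
x=60: ŷ = 15 + 1.5·60 = 105; r = 104.5 − 105 = -0.5
x=65: ŷ = 15 + 1.5·65 = 112.5; r = 111 − 112.5 = -1.5
x=80: ŷ = 15 + 1.5·80 = 135; r = 136.5 − 135 = 1.5
SSE = 1 + 0 + 0.25 + 0.25 + 2.25 + 2.25 = 6
s = √(6/4) = √1.5 ≈ 1.225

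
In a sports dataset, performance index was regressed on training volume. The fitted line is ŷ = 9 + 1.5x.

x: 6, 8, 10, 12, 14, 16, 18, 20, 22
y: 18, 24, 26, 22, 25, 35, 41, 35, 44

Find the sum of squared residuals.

SSE = 112

x=6: ŷ = 9 + 1.5·6 = 18; e = 18 − 18 = 0
x=8: ŷ = 9 + 1.5·8 = 21; e = 24 − 21 = 3
x=10: ŷ = 9 + 1.5·10 = 24; e = 26 − 24 = 2
x=12: ŷ = 9 + 1.5·12 = 27; e = 22 − 27 = -5
x=14: ŷ = 9 + 1.5·14 = 30; e = 25 − 30 = -5
x=16: ŷ = 9 + 1.5·16 = 33; e = 35 − 33 = 2
x=18: ŷ = 9 + 1.5·18 = 36; e = 41 − 36 = 5
x=20: ŷ = 9 + 1.5·20 = 39; e = 35 − 39 = -4
x=22: ŷ = 9 + 1.5·22 = 42; e = 44 − 42 = 2
SSE = 0 + 9 + 4 + 25 + 25 + 4 + 25 + 16 + 4 = 112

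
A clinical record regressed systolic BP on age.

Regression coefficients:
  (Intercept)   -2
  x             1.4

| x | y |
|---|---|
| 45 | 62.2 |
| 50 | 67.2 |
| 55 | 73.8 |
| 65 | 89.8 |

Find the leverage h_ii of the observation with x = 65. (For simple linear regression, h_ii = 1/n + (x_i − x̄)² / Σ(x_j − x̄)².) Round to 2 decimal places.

h = 0.83

x̄ = (45 + 50 + 55 + 65)/4 = 53.75
Σ(x − x̄)² = 76.5625 + 14.0625 + 1.5625 + 126.562 = 218.75
h = 1/4 + (11.25)²/218.75 = 0.25 + 0.578571 = 0.83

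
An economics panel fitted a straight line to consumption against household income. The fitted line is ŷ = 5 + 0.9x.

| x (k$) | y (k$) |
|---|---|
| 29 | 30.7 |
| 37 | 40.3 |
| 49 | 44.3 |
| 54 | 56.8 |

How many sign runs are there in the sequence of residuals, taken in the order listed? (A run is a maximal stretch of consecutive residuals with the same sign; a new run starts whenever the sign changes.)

x=29: ŷ = 5 + 0.9·29 = 31.1; r = 30.7 − 31.1 = -0.4
x=37: ŷ = 5 + 0.9·37 = 38.3; r = 40.3 − 38.3 = 2
x=49: ŷ = 5 + 0.9·49 = 49.1; r = 44.3 − 49.1 = -4.8
x=54: ŷ = 5 + 0.9·54 = 53.6; r = 56.8 − 53.6 = 3.2
Signs: − + − +
Runs: −×1, +×1, −×1, +×1 → 4

4 runs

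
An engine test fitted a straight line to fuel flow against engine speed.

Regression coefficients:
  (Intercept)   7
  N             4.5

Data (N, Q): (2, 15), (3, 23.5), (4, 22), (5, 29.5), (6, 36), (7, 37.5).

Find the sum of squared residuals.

N=2: ŷ = 7 + 4.5·2 = 16; r = 15 − 16 = -1
N=3: ŷ = 7 + 4.5·3 = 20.5; r = 23.5 − 20.5 = 3
N=4: ŷ = 7 + 4.5·4 = 25; r = 22 − 25 = -3
N=5: ŷ = 7 + 4.5·5 = 29.5; r = 29.5 − 29.5 = 0
N=6: ŷ = 7 + 4.5·6 = 34; r = 36 − 34 = 2
N=7: ŷ = 7 + 4.5·7 = 38.5; r = 37.5 − 38.5 = -1
SSE = 1 + 9 + 9 + 0 + 4 + 1 = 24

SSE = 24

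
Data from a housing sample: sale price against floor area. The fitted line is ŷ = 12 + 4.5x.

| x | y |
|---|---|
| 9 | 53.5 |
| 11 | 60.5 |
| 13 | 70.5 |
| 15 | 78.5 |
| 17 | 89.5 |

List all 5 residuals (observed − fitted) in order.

1, -1, 0, -1, 1

x=9: ŷ = 12 + 4.5·9 = 52.5; e = 53.5 − 52.5 = 1
x=11: ŷ = 12 + 4.5·11 = 61.5; e = 60.5 − 61.5 = -1
x=13: ŷ = 12 + 4.5·13 = 70.5; e = 70.5 − 70.5 = 0
x=15: ŷ = 12 + 4.5·15 = 79.5; e = 78.5 − 79.5 = -1
x=17: ŷ = 12 + 4.5·17 = 88.5; e = 89.5 − 88.5 = 1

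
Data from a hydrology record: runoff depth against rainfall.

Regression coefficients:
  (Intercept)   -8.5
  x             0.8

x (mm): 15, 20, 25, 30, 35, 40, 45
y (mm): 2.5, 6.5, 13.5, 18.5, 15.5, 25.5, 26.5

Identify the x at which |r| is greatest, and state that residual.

x=15: ŷ = -8.5 + 0.8·15 = 3.5; r = 2.5 − 3.5 = -1
x=20: ŷ = -8.5 + 0.8·20 = 7.5; r = 6.5 − 7.5 = -1
x=25: ŷ = -8.5 + 0.8·25 = 11.5; r = 13.5 − 11.5 = 2
x=30: ŷ = -8.5 + 0.8·30 = 15.5; r = 18.5 − 15.5 = 3
x=35: ŷ = -8.5 + 0.8·35 = 19.5; r = 15.5 − 19.5 = -4
x=40: ŷ = -8.5 + 0.8·40 = 23.5; r = 25.5 − 23.5 = 2
x=45: ŷ = -8.5 + 0.8·45 = 27.5; r = 26.5 − 27.5 = -1
Largest |r| is 4 at x = 35, residual -4.

x = 35, r = -4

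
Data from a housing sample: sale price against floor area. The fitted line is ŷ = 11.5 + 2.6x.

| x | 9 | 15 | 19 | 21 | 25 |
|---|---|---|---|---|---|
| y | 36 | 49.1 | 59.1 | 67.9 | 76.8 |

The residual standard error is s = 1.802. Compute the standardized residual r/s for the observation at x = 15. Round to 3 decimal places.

-0.777

ŷ = 11.5 + 2.6·15 = 50.5
r = 49.1 − 50.5 = -1.4
r/s = -1.4 / 1.802 = -0.777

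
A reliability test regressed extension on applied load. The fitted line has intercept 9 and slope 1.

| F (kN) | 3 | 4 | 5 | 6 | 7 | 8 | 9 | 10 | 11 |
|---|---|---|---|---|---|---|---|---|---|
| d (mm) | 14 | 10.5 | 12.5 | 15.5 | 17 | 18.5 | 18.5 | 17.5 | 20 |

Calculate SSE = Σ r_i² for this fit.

F=3: d̂ = 9 + 3 = 12; r = 14 − 12 = 2
F=4: d̂ = 9 + 4 = 13; r = 10.5 − 13 = -2.5
F=5: d̂ = 9 + 5 = 14; r = 12.5 − 14 = -1.5
F=6: d̂ = 9 + 6 = 15; r = 15.5 − 15 = 0.5
F=7: d̂ = 9 + 7 = 16; r = 17 − 16 = 1
F=8: d̂ = 9 + 8 = 17; r = 18.5 − 17 = 1.5
F=9: d̂ = 9 + 9 = 18; r = 18.5 − 18 = 0.5
F=10: d̂ = 9 + 10 = 19; r = 17.5 − 19 = -1.5
F=11: d̂ = 9 + 11 = 20; r = 20 − 20 = 0
SSE = 4 + 6.25 + 2.25 + 0.25 + 1 + 2.25 + 0.25 + 2.25 + 0 = 18.5

SSE = 18.5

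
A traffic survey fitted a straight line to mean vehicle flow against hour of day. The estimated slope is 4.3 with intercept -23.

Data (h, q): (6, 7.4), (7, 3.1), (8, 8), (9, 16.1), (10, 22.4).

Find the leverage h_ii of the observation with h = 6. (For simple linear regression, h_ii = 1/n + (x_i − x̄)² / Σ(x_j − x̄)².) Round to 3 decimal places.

h̄ = (6 + 7 + 8 + 9 + 10)/5 = 8
Σ(h − h̄)² = 4 + 1 + 0 + 1 + 4 = 10
h = 1/5 + (-2)²/10 = 0.2 + 0.4 = 0.600

h = 0.600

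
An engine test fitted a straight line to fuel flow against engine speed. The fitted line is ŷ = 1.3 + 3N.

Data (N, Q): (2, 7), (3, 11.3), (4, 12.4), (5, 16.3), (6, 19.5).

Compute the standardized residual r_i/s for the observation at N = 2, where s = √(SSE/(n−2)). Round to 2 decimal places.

N=2: ŷ = 1.3 + 3·2 = 7.3; r = 7 − 7.3 = -0.3
N=3: ŷ = 1.3 + 3·3 = 10.3; r = 11.3 − 10.3 = 1
N=4: ŷ = 1.3 + 3·4 = 13.3; r = 12.4 − 13.3 = -0.9
N=5: ŷ = 1.3 + 3·5 = 16.3; r = 16.3 − 16.3 = 0
N=6: ŷ = 1.3 + 3·6 = 19.3; r = 19.5 − 19.3 = 0.2
SSE = 0.09 + 1 + 0.81 + 0 + 0.04 = 1.94
s = √(1.94/3) = 0.804156
r/s = -0.3 / 0.804156 = -0.37

-0.37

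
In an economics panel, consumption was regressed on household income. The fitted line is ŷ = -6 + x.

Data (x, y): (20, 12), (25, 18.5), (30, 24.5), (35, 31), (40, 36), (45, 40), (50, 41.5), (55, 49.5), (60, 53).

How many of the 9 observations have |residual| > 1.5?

x=20: ŷ = -6 + 20 = 14; e = 12 − 14 = -2
x=25: ŷ = -6 + 25 = 19; e = 18.5 − 19 = -0.5
x=30: ŷ = -6 + 30 = 24; e = 24.5 − 24 = 0.5
x=35: ŷ = -6 + 35 = 29; e = 31 − 29 = 2
x=40: ŷ = -6 + 40 = 34; e = 36 − 34 = 2
x=45: ŷ = -6 + 45 = 39; e = 40 − 39 = 1
x=50: ŷ = -6 + 50 = 44; e = 41.5 − 44 = -2.5
x=55: ŷ = -6 + 55 = 49; e = 49.5 − 49 = 0.5
x=60: ŷ = -6 + 60 = 54; e = 53 − 54 = -1
|e| > 1.5: x=20 (|e|=2), x=35 (|e|=2), x=40 (|e|=2), x=50 (|e|=2.5) → 4

4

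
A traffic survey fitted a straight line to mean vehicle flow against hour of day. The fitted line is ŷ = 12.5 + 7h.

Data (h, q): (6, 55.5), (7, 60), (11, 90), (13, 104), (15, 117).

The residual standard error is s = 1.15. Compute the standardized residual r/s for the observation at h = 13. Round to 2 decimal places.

0.43

ŷ = 12.5 + 7·13 = 103.5
r = 104 − 103.5 = 0.5
r/s = 0.5 / 1.15 = 0.43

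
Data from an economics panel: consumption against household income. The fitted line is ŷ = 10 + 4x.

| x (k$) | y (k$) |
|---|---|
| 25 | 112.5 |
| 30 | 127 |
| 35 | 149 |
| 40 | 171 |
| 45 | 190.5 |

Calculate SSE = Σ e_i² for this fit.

x=25: ŷ = 10 + 4·25 = 110; e = 112.5 − 110 = 2.5
x=30: ŷ = 10 + 4·30 = 130; e = 127 − 130 = -3
x=35: ŷ = 10 + 4·35 = 150; e = 149 − 150 = -1
x=40: ŷ = 10 + 4·40 = 170; e = 171 − 170 = 1
x=45: ŷ = 10 + 4·45 = 190; e = 190.5 − 190 = 0.5
SSE = 6.25 + 9 + 1 + 1 + 0.25 = 17.5

SSE = 17.5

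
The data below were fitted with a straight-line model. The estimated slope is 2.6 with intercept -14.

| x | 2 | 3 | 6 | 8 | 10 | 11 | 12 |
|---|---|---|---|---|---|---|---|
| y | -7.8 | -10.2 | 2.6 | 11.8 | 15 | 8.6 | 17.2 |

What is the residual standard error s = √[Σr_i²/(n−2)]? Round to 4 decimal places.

x=2: ŷ = -14 + 2.6·2 = -8.8; r = -7.8 − (-8.8) = 1
x=3: ŷ = -14 + 2.6·3 = -6.2; r = -10.2 − (-6.2) = -4
x=6: ŷ = -14 + 2.6·6 = 1.6; r = 2.6 − 1.6 = 1
x=8: ŷ = -14 + 2.6·8 = 6.8; r = 11.8 − 6.8 = 5
x=10: ŷ = -14 + 2.6·10 = 12; r = 15 − 12 = 3
x=11: ŷ = -14 + 2.6·11 = 14.6; r = 8.6 − 14.6 = -6
x=12: ŷ = -14 + 2.6·12 = 17.2; r = 17.2 − 17.2 = 0
SSE = 1 + 16 + 1 + 25 + 9 + 36 + 0 = 88
s = √(88/5) = √17.6 ≈ 4.1952

s = 4.1952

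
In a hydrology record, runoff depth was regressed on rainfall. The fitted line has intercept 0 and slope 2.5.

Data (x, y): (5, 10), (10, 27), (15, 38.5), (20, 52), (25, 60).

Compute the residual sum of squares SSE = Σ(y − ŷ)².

SSE = 21.5

x=5: ŷ = 2.5·5 = 12.5; e = 10 − 12.5 = -2.5
x=10: ŷ = 2.5·10 = 25; e = 27 − 25 = 2
x=15: ŷ = 2.5·15 = 37.5; e = 38.5 − 37.5 = 1
x=20: ŷ = 2.5·20 = 50; e = 52 − 50 = 2
x=25: ŷ = 2.5·25 = 62.5; e = 60 − 62.5 = -2.5
SSE = 6.25 + 4 + 1 + 4 + 6.25 = 21.5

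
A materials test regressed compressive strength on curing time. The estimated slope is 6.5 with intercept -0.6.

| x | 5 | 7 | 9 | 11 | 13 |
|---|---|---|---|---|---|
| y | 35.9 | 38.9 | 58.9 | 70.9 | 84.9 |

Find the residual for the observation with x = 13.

ŷ = -0.6 + 6.5·13 = 83.9
e = 84.9 − 83.9 = 1

e = 1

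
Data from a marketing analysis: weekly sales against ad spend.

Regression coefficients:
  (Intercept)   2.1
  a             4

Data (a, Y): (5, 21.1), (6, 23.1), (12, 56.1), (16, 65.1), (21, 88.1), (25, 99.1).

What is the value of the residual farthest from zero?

r = 6

a=5: Ŷ = 2.1 + 4·5 = 22.1; r = 21.1 − 22.1 = -1
a=6: Ŷ = 2.1 + 4·6 = 26.1; r = 23.1 − 26.1 = -3
a=12: Ŷ = 2.1 + 4·12 = 50.1; r = 56.1 − 50.1 = 6
a=16: Ŷ = 2.1 + 4·16 = 66.1; r = 65.1 − 66.1 = -1
a=21: Ŷ = 2.1 + 4·21 = 86.1; r = 88.1 − 86.1 = 2
a=25: Ŷ = 2.1 + 4·25 = 102.1; r = 99.1 − 102.1 = -3
Largest |r| is 6 at a = 12, residual 6.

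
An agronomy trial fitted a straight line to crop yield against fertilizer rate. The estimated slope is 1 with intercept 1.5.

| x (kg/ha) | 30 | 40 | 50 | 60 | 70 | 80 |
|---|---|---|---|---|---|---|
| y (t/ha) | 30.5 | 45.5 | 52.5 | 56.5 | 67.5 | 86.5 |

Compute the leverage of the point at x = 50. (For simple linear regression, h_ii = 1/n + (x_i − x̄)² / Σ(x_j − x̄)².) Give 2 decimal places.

x̄ = (30 + 40 + 50 + 60 + 70 + 80)/6 = 55
Σ(x − x̄)² = 625 + 225 + 25 + 25 + 225 + 625 = 1750
h = 1/6 + (-5)²/1750 = 0.166667 + 0.0142857 = 0.18

h = 0.18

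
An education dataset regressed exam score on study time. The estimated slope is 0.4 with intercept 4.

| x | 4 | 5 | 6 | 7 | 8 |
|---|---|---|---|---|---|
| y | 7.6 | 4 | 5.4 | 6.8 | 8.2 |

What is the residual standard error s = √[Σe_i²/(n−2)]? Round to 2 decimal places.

x=4: ŷ = 4 + 0.4·4 = 5.6; e = 7.6 − 5.6 = 2
x=5: ŷ = 4 + 0.4·5 = 6; e = 4 − 6 = -2
x=6: ŷ = 4 + 0.4·6 = 6.4; e = 5.4 − 6.4 = -1
x=7: ŷ = 4 + 0.4·7 = 6.8; e = 6.8 − 6.8 = 0
x=8: ŷ = 4 + 0.4·8 = 7.2; e = 8.2 − 7.2 = 1
SSE = 4 + 4 + 1 + 0 + 1 = 10
s = √(10/3) = √3.33333 ≈ 1.83

s = 1.83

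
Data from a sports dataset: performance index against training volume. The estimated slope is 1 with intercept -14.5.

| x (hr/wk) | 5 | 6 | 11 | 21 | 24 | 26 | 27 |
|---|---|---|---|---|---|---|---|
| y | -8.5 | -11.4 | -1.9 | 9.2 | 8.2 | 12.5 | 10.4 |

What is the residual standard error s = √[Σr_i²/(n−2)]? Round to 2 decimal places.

s = 2.30

x=5: ŷ = -14.5 + 5 = -9.5; r = -8.5 − (-9.5) = 1
x=6: ŷ = -14.5 + 6 = -8.5; r = -11.4 − (-8.5) = -2.9
x=11: ŷ = -14.5 + 11 = -3.5; r = -1.9 − (-3.5) = 1.6
x=21: ŷ = -14.5 + 21 = 6.5; r = 9.2 − 6.5 = 2.7
x=24: ŷ = -14.5 + 24 = 9.5; r = 8.2 − 9.5 = -1.3
x=26: ŷ = -14.5 + 26 = 11.5; r = 12.5 − 11.5 = 1
x=27: ŷ = -14.5 + 27 = 12.5; r = 10.4 − 12.5 = -2.1
SSE = 1 + 8.41 + 2.56 + 7.29 + 1.69 + 1 + 4.41 = 26.36
s = √(26.36/5) = √5.272 ≈ 2.30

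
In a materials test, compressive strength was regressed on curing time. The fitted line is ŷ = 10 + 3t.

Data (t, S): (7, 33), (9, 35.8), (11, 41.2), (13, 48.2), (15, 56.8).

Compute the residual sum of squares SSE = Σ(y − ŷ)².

t=7: ŷ = 10 + 3·7 = 31; e = 33 − 31 = 2
t=9: ŷ = 10 + 3·9 = 37; e = 35.8 − 37 = -1.2
t=11: ŷ = 10 + 3·11 = 43; e = 41.2 − 43 = -1.8
t=13: ŷ = 10 + 3·13 = 49; e = 48.2 − 49 = -0.8
t=15: ŷ = 10 + 3·15 = 55; e = 56.8 − 55 = 1.8
SSE = 4 + 1.44 + 3.24 + 0.64 + 3.24 = 12.56

SSE = 12.56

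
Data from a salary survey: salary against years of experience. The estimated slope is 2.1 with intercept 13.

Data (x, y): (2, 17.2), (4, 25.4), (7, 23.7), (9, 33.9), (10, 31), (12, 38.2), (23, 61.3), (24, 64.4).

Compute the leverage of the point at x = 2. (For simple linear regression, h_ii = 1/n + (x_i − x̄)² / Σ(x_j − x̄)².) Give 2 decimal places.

x̄ = (2 + 4 + 7 + 9 + 10 + 12 + 23 + 24)/8 = 11.375
Σ(x − x̄)² = 87.8906 + 54.3906 + 19.1406 + 5.64062 + 1.89062 + 0.390625 + 135.141 + 159.391 = 463.875
h = 1/8 + (-9.375)²/463.875 = 0.125 + 0.18947 = 0.31

h = 0.31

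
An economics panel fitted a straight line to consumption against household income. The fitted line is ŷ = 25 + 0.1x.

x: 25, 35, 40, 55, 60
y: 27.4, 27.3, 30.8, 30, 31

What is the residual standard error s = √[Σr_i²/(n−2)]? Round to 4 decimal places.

x=25: ŷ = 25 + 0.1·25 = 27.5; r = 27.4 − 27.5 = -0.1
x=35: ŷ = 25 + 0.1·35 = 28.5; r = 27.3 − 28.5 = -1.2
x=40: ŷ = 25 + 0.1·40 = 29; r = 30.8 − 29 = 1.8
x=55: ŷ = 25 + 0.1·55 = 30.5; r = 30 − 30.5 = -0.5
x=60: ŷ = 25 + 0.1·60 = 31; r = 31 − 31 = 0
SSE = 0.01 + 1.44 + 3.24 + 0.25 + 0 = 4.94
s = √(4.94/3) = √1.64667 ≈ 1.2832

s = 1.2832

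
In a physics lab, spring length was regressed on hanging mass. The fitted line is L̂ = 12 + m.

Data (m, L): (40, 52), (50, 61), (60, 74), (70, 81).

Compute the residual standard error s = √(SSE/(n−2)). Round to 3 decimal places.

s = 1.732

m=40: L̂ = 12 + 40 = 52; e = 52 − 52 = 0
m=50: L̂ = 12 + 50 = 62; e = 61 − 62 = -1
m=60: L̂ = 12 + 60 = 72; e = 74 − 72 = 2
m=70: L̂ = 12 + 70 = 82; e = 81 − 82 = -1
SSE = 0 + 1 + 4 + 1 = 6
s = √(6/2) = √3 ≈ 1.732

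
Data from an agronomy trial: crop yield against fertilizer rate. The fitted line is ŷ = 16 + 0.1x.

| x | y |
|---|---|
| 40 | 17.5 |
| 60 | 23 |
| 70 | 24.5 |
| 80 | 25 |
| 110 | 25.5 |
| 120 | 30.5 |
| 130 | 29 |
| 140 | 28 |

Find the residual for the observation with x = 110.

ŷ = 16 + 0.1·110 = 27
r = 25.5 − 27 = -1.5

r = -1.5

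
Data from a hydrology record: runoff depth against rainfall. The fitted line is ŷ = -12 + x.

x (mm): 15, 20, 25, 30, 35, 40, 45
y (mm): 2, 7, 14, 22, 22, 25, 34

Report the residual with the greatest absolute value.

x=15: ŷ = -12 + 15 = 3; r = 2 − 3 = -1
x=20: ŷ = -12 + 20 = 8; r = 7 − 8 = -1
x=25: ŷ = -12 + 25 = 13; r = 14 − 13 = 1
x=30: ŷ = -12 + 30 = 18; r = 22 − 18 = 4
x=35: ŷ = -12 + 35 = 23; r = 22 − 23 = -1
x=40: ŷ = -12 + 40 = 28; r = 25 − 28 = -3
x=45: ŷ = -12 + 45 = 33; r = 34 − 33 = 1
Largest |r| is 4 at x = 30, residual 4.

r = 4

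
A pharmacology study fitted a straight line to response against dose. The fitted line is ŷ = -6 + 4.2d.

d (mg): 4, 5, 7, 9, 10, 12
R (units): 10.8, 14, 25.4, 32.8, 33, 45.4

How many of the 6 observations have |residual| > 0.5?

d=4: ŷ = -6 + 4.2·4 = 10.8; e = 10.8 − 10.8 = 0
d=5: ŷ = -6 + 4.2·5 = 15; e = 14 − 15 = -1
d=7: ŷ = -6 + 4.2·7 = 23.4; e = 25.4 − 23.4 = 2
d=9: ŷ = -6 + 4.2·9 = 31.8; e = 32.8 − 31.8 = 1
d=10: ŷ = -6 + 4.2·10 = 36; e = 33 − 36 = -3
d=12: ŷ = -6 + 4.2·12 = 44.4; e = 45.4 − 44.4 = 1
|e| > 0.5: d=5 (|e|=1), d=7 (|e|=2), d=9 (|e|=1), d=10 (|e|=3), d=12 (|e|=1) → 5

5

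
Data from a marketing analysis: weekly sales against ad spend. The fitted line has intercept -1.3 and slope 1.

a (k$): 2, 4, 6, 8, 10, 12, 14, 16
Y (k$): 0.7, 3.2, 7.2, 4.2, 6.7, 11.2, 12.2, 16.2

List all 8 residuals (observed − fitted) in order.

0, 0.5, 2.5, -2.5, -2, 0.5, -0.5, 1.5

a=2: Ŷ = -1.3 + 2 = 0.7; e = 0.7 − 0.7 = 0
a=4: Ŷ = -1.3 + 4 = 2.7; e = 3.2 − 2.7 = 0.5
a=6: Ŷ = -1.3 + 6 = 4.7; e = 7.2 − 4.7 = 2.5
a=8: Ŷ = -1.3 + 8 = 6.7; e = 4.2 − 6.7 = -2.5
a=10: Ŷ = -1.3 + 10 = 8.7; e = 6.7 − 8.7 = -2
a=12: Ŷ = -1.3 + 12 = 10.7; e = 11.2 − 10.7 = 0.5
a=14: Ŷ = -1.3 + 14 = 12.7; e = 12.2 − 12.7 = -0.5
a=16: Ŷ = -1.3 + 16 = 14.7; e = 16.2 − 14.7 = 1.5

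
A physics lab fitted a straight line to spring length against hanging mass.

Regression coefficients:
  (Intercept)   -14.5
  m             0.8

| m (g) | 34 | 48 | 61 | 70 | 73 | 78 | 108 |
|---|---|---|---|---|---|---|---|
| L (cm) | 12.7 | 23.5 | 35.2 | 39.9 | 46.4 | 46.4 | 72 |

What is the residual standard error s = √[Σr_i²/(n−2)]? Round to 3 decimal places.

m=34: L̂ = -14.5 + 0.8·34 = 12.7; r = 12.7 − 12.7 = 0
m=48: L̂ = -14.5 + 0.8·48 = 23.9; r = 23.5 − 23.9 = -0.4
m=61: L̂ = -14.5 + 0.8·61 = 34.3; r = 35.2 − 34.3 = 0.9
m=70: L̂ = -14.5 + 0.8·70 = 41.5; r = 39.9 − 41.5 = -1.6
m=73: L̂ = -14.5 + 0.8·73 = 43.9; r = 46.4 − 43.9 = 2.5
m=78: L̂ = -14.5 + 0.8·78 = 47.9; r = 46.4 − 47.9 = -1.5
m=108: L̂ = -14.5 + 0.8·108 = 71.9; r = 72 − 71.9 = 0.1
SSE = 0 + 0.16 + 0.81 + 2.56 + 6.25 + 2.25 + 0.01 = 12.04
s = √(12.04/5) = √2.408 ≈ 1.552

s = 1.552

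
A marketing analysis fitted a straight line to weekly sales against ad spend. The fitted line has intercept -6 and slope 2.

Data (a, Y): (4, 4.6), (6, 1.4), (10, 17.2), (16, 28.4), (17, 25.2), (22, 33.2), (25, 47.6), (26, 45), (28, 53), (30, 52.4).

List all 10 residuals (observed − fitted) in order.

2.6, -4.6, 3.2, 2.4, -2.8, -4.8, 3.6, -1, 3, -1.6

a=4: ŷ = -6 + 2·4 = 2; e = 4.6 − 2 = 2.6
a=6: ŷ = -6 + 2·6 = 6; e = 1.4 − 6 = -4.6
a=10: ŷ = -6 + 2·10 = 14; e = 17.2 − 14 = 3.2
a=16: ŷ = -6 + 2·16 = 26; e = 28.4 − 26 = 2.4
a=17: ŷ = -6 + 2·17 = 28; e = 25.2 − 28 = -2.8
a=22: ŷ = -6 + 2·22 = 38; e = 33.2 − 38 = -4.8
a=25: ŷ = -6 + 2·25 = 44; e = 47.6 − 44 = 3.6
a=26: ŷ = -6 + 2·26 = 46; e = 45 − 46 = -1
a=28: ŷ = -6 + 2·28 = 50; e = 53 − 50 = 3
a=30: ŷ = -6 + 2·30 = 54; e = 52.4 − 54 = -1.6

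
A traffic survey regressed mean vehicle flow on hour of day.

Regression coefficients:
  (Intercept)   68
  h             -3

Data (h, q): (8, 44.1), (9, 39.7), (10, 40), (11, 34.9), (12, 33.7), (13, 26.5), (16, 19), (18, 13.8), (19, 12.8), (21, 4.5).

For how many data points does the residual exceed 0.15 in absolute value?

8

h=8: ŷ = 68 − 3·8 = 44; r = 44.1 − 44 = 0.1
h=9: ŷ = 68 − 3·9 = 41; r = 39.7 − 41 = -1.3
h=10: ŷ = 68 − 3·10 = 38; r = 40 − 38 = 2
h=11: ŷ = 68 − 3·11 = 35; r = 34.9 − 35 = -0.1
h=12: ŷ = 68 − 3·12 = 32; r = 33.7 − 32 = 1.7
h=13: ŷ = 68 − 3·13 = 29; r = 26.5 − 29 = -2.5
h=16: ŷ = 68 − 3·16 = 20; r = 19 − 20 = -1
h=18: ŷ = 68 − 3·18 = 14; r = 13.8 − 14 = -0.2
h=19: ŷ = 68 − 3·19 = 11; r = 12.8 − 11 = 1.8
h=21: ŷ = 68 − 3·21 = 5; r = 4.5 − 5 = -0.5
|r| > 0.15: h=9 (|r|=1.3), h=10 (|r|=2), h=12 (|r|=1.7), h=13 (|r|=2.5), h=16 (|r|=1), h=18 (|r|=0.2), h=19 (|r|=1.8), h=21 (|r|=0.5) → 8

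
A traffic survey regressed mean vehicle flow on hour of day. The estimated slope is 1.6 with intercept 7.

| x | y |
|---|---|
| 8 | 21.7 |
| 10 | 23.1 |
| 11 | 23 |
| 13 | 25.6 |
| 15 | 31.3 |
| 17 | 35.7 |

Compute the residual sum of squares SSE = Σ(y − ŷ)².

SSE = 13.36

x=8: ŷ = 7 + 1.6·8 = 19.8; r = 21.7 − 19.8 = 1.9
x=10: ŷ = 7 + 1.6·10 = 23; r = 23.1 − 23 = 0.1
x=11: ŷ = 7 + 1.6·11 = 24.6; r = 23 − 24.6 = -1.6
x=13: ŷ = 7 + 1.6·13 = 27.8; r = 25.6 − 27.8 = -2.2
x=15: ŷ = 7 + 1.6·15 = 31; r = 31.3 − 31 = 0.3
x=17: ŷ = 7 + 1.6·17 = 34.2; r = 35.7 − 34.2 = 1.5
SSE = 3.61 + 0.01 + 2.56 + 4.84 + 0.09 + 2.25 = 13.36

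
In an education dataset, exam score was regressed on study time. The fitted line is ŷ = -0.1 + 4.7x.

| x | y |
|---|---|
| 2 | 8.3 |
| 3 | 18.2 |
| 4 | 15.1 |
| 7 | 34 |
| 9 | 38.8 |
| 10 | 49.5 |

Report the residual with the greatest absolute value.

x=2: ŷ = -0.1 + 4.7·2 = 9.3; r = 8.3 − 9.3 = -1
x=3: ŷ = -0.1 + 4.7·3 = 14; r = 18.2 − 14 = 4.2
x=4: ŷ = -0.1 + 4.7·4 = 18.7; r = 15.1 − 18.7 = -3.6
x=7: ŷ = -0.1 + 4.7·7 = 32.8; r = 34 − 32.8 = 1.2
x=9: ŷ = -0.1 + 4.7·9 = 42.2; r = 38.8 − 42.2 = -3.4
x=10: ŷ = -0.1 + 4.7·10 = 46.9; r = 49.5 − 46.9 = 2.6
Largest |r| is 4.2 at x = 3, residual 4.2.

r = 4.2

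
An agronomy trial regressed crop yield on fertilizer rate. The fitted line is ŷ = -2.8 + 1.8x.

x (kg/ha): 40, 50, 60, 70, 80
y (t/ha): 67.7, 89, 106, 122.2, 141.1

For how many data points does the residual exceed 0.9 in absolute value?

x=40: ŷ = -2.8 + 1.8·40 = 69.2; r = 67.7 − 69.2 = -1.5
x=50: ŷ = -2.8 + 1.8·50 = 87.2; r = 89 − 87.2 = 1.8
x=60: ŷ = -2.8 + 1.8·60 = 105.2; r = 106 − 105.2 = 0.8
x=70: ŷ = -2.8 + 1.8·70 = 123.2; r = 122.2 − 123.2 = -1
x=80: ŷ = -2.8 + 1.8·80 = 141.2; r = 141.1 − 141.2 = -0.1
|r| > 0.9: x=40 (|r|=1.5), x=50 (|r|=1.8), x=70 (|r|=1) → 3

3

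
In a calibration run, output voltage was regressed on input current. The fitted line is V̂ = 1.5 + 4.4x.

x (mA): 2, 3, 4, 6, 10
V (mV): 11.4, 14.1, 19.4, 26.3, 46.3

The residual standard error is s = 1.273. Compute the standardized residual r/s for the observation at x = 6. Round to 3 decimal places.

-1.257

V̂ = 1.5 + 4.4·6 = 27.9
r = 26.3 − 27.9 = -1.6
r/s = -1.6 / 1.273 = -1.257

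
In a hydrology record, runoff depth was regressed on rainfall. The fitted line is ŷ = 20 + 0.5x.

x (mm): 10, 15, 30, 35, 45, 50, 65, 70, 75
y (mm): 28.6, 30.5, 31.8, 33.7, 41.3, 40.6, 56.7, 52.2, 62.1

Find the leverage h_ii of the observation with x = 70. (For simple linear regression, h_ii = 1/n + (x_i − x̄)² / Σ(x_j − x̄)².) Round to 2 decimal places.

x̄ = (10 + 15 + 30 + 35 + 45 + 50 + 65 + 70 + 75)/9 = 43.8889
Σ(x − x̄)² = 1148.46 + 834.568 + 192.901 + 79.0123 + 1.23457 + 37.3457 + 445.679 + 681.79 + 967.901 = 4388.89
h = 1/9 + (26.1111)²/4388.89 = 0.111111 + 0.155345 = 0.27

h = 0.27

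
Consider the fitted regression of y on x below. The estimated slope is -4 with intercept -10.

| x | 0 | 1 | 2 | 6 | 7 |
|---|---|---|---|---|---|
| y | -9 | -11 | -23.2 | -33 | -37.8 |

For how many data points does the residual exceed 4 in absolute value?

x=0: ŷ = -10 − 4·0 = -10; e = -9 − (-10) = 1
x=1: ŷ = -10 − 4·1 = -14; e = -11 − (-14) = 3
x=2: ŷ = -10 − 4·2 = -18; e = -23.2 − (-18) = -5.2
x=6: ŷ = -10 − 4·6 = -34; e = -33 − (-34) = 1
x=7: ŷ = -10 − 4·7 = -38; e = -37.8 − (-38) = 0.2
|e| > 4: x=2 (|e|=5.2) → 1

1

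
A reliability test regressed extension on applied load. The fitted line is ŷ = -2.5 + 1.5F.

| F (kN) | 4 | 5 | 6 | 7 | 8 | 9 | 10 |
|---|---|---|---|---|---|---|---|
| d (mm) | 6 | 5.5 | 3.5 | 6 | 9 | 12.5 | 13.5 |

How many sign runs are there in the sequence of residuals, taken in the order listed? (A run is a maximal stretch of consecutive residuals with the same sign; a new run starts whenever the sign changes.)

3 runs

F=4: ŷ = -2.5 + 1.5·4 = 3.5; e = 6 − 3.5 = 2.5
F=5: ŷ = -2.5 + 1.5·5 = 5; e = 5.5 − 5 = 0.5
F=6: ŷ = -2.5 + 1.5·6 = 6.5; e = 3.5 − 6.5 = -3
F=7: ŷ = -2.5 + 1.5·7 = 8; e = 6 − 8 = -2
F=8: ŷ = -2.5 + 1.5·8 = 9.5; e = 9 − 9.5 = -0.5
F=9: ŷ = -2.5 + 1.5·9 = 11; e = 12.5 − 11 = 1.5
F=10: ŷ = -2.5 + 1.5·10 = 12.5; e = 13.5 − 12.5 = 1
Signs: + + − − − + +
Runs: +×2, −×3, +×2 → 3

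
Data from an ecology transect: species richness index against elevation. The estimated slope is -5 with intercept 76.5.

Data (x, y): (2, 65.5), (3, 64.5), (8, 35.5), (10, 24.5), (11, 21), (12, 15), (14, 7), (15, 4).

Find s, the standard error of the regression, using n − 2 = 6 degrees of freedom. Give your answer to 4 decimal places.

s = 2.0000

x=2: ŷ = 76.5 − 5·2 = 66.5; e = 65.5 − 66.5 = -1
x=3: ŷ = 76.5 − 5·3 = 61.5; e = 64.5 − 61.5 = 3
x=8: ŷ = 76.5 − 5·8 = 36.5; e = 35.5 − 36.5 = -1
x=10: ŷ = 76.5 − 5·10 = 26.5; e = 24.5 − 26.5 = -2
x=11: ŷ = 76.5 − 5·11 = 21.5; e = 21 − 21.5 = -0.5
x=12: ŷ = 76.5 − 5·12 = 16.5; e = 15 − 16.5 = -1.5
x=14: ŷ = 76.5 − 5·14 = 6.5; e = 7 − 6.5 = 0.5
x=15: ŷ = 76.5 − 5·15 = 1.5; e = 4 − 1.5 = 2.5
SSE = 1 + 9 + 1 + 4 + 0.25 + 2.25 + 0.25 + 6.25 = 24
s = √(24/6) = √4 ≈ 2.0000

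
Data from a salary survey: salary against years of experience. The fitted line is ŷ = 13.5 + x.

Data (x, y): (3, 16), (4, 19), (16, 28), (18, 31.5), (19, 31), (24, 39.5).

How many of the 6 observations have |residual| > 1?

4

x=3: ŷ = 13.5 + 3 = 16.5; e = 16 − 16.5 = -0.5
x=4: ŷ = 13.5 + 4 = 17.5; e = 19 − 17.5 = 1.5
x=16: ŷ = 13.5 + 16 = 29.5; e = 28 − 29.5 = -1.5
x=18: ŷ = 13.5 + 18 = 31.5; e = 31.5 − 31.5 = 0
x=19: ŷ = 13.5 + 19 = 32.5; e = 31 − 32.5 = -1.5
x=24: ŷ = 13.5 + 24 = 37.5; e = 39.5 − 37.5 = 2
|e| > 1: x=4 (|e|=1.5), x=16 (|e|=1.5), x=19 (|e|=1.5), x=24 (|e|=2) → 4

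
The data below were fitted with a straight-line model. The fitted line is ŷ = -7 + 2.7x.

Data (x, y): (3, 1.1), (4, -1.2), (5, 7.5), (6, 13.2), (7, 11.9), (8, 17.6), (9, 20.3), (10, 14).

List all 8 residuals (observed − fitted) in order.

x=3: ŷ = -7 + 2.7·3 = 1.1; e = 1.1 − 1.1 = 0
x=4: ŷ = -7 + 2.7·4 = 3.8; e = -1.2 − 3.8 = -5
x=5: ŷ = -7 + 2.7·5 = 6.5; e = 7.5 − 6.5 = 1
x=6: ŷ = -7 + 2.7·6 = 9.2; e = 13.2 − 9.2 = 4
x=7: ŷ = -7 + 2.7·7 = 11.9; e = 11.9 − 11.9 = 0
x=8: ŷ = -7 + 2.7·8 = 14.6; e = 17.6 − 14.6 = 3
x=9: ŷ = -7 + 2.7·9 = 17.3; e = 20.3 − 17.3 = 3
x=10: ŷ = -7 + 2.7·10 = 20; e = 14 − 20 = -6

0, -5, 1, 4, 0, 3, 3, -6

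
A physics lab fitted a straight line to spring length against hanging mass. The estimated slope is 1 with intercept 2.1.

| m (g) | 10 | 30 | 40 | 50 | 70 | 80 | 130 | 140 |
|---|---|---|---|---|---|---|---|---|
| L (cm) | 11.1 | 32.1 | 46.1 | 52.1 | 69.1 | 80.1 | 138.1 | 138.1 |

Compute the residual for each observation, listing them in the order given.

m=10: ŷ = 2.1 + 10 = 12.1; r = 11.1 − 12.1 = -1
m=30: ŷ = 2.1 + 30 = 32.1; r = 32.1 − 32.1 = 0
m=40: ŷ = 2.1 + 40 = 42.1; r = 46.1 − 42.1 = 4
m=50: ŷ = 2.1 + 50 = 52.1; r = 52.1 − 52.1 = 0
m=70: ŷ = 2.1 + 70 = 72.1; r = 69.1 − 72.1 = -3
m=80: ŷ = 2.1 + 80 = 82.1; r = 80.1 − 82.1 = -2
m=130: ŷ = 2.1 + 130 = 132.1; r = 138.1 − 132.1 = 6
m=140: ŷ = 2.1 + 140 = 142.1; r = 138.1 − 142.1 = -4

-1, 0, 4, 0, -3, -2, 6, -4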